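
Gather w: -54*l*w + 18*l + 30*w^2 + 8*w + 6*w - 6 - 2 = 18*l + 30*w^2 + w*(14 - 54*l) - 8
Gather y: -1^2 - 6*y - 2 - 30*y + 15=12 - 36*y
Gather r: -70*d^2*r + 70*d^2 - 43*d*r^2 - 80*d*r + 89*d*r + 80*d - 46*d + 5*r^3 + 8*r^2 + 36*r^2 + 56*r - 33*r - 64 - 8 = 70*d^2 + 34*d + 5*r^3 + r^2*(44 - 43*d) + r*(-70*d^2 + 9*d + 23) - 72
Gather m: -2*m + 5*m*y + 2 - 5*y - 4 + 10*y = m*(5*y - 2) + 5*y - 2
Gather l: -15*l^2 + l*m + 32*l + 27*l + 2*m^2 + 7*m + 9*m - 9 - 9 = -15*l^2 + l*(m + 59) + 2*m^2 + 16*m - 18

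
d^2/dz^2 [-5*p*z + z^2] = 2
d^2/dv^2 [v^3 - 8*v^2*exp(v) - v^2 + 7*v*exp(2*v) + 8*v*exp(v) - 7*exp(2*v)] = -8*v^2*exp(v) + 28*v*exp(2*v) - 24*v*exp(v) + 6*v - 2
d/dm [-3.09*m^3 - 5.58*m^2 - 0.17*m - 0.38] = -9.27*m^2 - 11.16*m - 0.17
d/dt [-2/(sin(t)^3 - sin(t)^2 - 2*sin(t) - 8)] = 2*(3*sin(t)^2 - 2*sin(t) - 2)*cos(t)/(-sin(t)^3 + sin(t)^2 + 2*sin(t) + 8)^2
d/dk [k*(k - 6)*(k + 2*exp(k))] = 2*k^2*exp(k) + 3*k^2 - 8*k*exp(k) - 12*k - 12*exp(k)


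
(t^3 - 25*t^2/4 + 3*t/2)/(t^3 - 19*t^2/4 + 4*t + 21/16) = 4*t*(4*t^2 - 25*t + 6)/(16*t^3 - 76*t^2 + 64*t + 21)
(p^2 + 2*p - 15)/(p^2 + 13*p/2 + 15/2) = 2*(p - 3)/(2*p + 3)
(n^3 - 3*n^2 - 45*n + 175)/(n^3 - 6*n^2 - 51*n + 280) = (n - 5)/(n - 8)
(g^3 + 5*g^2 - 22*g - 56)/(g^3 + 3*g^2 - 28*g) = (g + 2)/g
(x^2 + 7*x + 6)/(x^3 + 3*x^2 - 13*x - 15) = (x + 6)/(x^2 + 2*x - 15)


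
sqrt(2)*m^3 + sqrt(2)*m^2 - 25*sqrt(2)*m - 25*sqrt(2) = (m - 5)*(m + 5)*(sqrt(2)*m + sqrt(2))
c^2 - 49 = (c - 7)*(c + 7)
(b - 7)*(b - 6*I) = b^2 - 7*b - 6*I*b + 42*I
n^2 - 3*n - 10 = (n - 5)*(n + 2)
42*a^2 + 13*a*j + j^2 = (6*a + j)*(7*a + j)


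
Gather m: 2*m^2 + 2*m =2*m^2 + 2*m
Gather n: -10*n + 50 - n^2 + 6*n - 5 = -n^2 - 4*n + 45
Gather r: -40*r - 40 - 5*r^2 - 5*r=-5*r^2 - 45*r - 40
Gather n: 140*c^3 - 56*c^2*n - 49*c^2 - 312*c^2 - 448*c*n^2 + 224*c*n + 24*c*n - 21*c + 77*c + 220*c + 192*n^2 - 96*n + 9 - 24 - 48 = 140*c^3 - 361*c^2 + 276*c + n^2*(192 - 448*c) + n*(-56*c^2 + 248*c - 96) - 63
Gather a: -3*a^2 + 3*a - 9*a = -3*a^2 - 6*a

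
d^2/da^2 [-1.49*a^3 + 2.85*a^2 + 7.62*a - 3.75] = 5.7 - 8.94*a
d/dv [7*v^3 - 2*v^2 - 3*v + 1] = 21*v^2 - 4*v - 3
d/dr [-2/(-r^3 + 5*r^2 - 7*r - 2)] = 2*(-3*r^2 + 10*r - 7)/(r^3 - 5*r^2 + 7*r + 2)^2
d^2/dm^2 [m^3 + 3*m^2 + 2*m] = 6*m + 6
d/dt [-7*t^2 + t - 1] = 1 - 14*t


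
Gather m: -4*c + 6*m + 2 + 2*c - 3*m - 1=-2*c + 3*m + 1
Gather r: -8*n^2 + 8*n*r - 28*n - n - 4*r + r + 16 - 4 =-8*n^2 - 29*n + r*(8*n - 3) + 12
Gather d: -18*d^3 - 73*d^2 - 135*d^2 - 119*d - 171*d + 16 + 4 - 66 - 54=-18*d^3 - 208*d^2 - 290*d - 100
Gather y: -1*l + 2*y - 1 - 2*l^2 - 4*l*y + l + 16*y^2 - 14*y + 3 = -2*l^2 + 16*y^2 + y*(-4*l - 12) + 2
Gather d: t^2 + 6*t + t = t^2 + 7*t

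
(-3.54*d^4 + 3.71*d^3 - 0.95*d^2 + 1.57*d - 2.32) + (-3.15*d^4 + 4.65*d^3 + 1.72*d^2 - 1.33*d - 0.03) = -6.69*d^4 + 8.36*d^3 + 0.77*d^2 + 0.24*d - 2.35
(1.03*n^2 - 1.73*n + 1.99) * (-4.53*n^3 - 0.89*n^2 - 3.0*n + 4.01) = -4.6659*n^5 + 6.9202*n^4 - 10.565*n^3 + 7.5492*n^2 - 12.9073*n + 7.9799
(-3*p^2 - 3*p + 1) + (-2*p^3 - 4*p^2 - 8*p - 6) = -2*p^3 - 7*p^2 - 11*p - 5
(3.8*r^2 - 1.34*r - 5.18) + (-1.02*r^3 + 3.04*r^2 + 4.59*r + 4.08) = -1.02*r^3 + 6.84*r^2 + 3.25*r - 1.1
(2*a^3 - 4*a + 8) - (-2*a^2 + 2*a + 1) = 2*a^3 + 2*a^2 - 6*a + 7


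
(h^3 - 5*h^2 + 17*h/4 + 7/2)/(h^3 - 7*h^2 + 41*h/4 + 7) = (h - 2)/(h - 4)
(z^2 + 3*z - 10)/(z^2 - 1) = (z^2 + 3*z - 10)/(z^2 - 1)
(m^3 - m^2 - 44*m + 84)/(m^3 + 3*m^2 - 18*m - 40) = (m^3 - m^2 - 44*m + 84)/(m^3 + 3*m^2 - 18*m - 40)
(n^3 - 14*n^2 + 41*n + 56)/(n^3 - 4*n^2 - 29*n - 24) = (n - 7)/(n + 3)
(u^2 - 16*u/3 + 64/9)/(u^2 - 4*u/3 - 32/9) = (3*u - 8)/(3*u + 4)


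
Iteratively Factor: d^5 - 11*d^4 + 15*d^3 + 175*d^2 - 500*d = (d - 5)*(d^4 - 6*d^3 - 15*d^2 + 100*d) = (d - 5)*(d + 4)*(d^3 - 10*d^2 + 25*d) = (d - 5)^2*(d + 4)*(d^2 - 5*d) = (d - 5)^3*(d + 4)*(d)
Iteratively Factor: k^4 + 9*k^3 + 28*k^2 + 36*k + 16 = (k + 2)*(k^3 + 7*k^2 + 14*k + 8) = (k + 2)^2*(k^2 + 5*k + 4) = (k + 2)^2*(k + 4)*(k + 1)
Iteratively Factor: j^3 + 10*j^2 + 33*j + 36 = (j + 3)*(j^2 + 7*j + 12) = (j + 3)^2*(j + 4)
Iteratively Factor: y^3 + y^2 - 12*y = (y - 3)*(y^2 + 4*y) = (y - 3)*(y + 4)*(y)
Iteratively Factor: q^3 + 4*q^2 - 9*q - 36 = (q - 3)*(q^2 + 7*q + 12) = (q - 3)*(q + 4)*(q + 3)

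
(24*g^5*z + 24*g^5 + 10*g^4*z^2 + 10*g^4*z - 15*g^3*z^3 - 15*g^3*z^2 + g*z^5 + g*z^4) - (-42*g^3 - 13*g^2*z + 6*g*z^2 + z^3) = 24*g^5*z + 24*g^5 + 10*g^4*z^2 + 10*g^4*z - 15*g^3*z^3 - 15*g^3*z^2 + 42*g^3 + 13*g^2*z + g*z^5 + g*z^4 - 6*g*z^2 - z^3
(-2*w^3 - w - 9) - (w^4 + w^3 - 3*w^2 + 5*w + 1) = -w^4 - 3*w^3 + 3*w^2 - 6*w - 10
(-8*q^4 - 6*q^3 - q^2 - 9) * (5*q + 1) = -40*q^5 - 38*q^4 - 11*q^3 - q^2 - 45*q - 9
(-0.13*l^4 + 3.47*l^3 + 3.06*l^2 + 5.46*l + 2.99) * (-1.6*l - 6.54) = 0.208*l^5 - 4.7018*l^4 - 27.5898*l^3 - 28.7484*l^2 - 40.4924*l - 19.5546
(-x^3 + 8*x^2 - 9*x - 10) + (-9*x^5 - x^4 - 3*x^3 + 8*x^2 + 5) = -9*x^5 - x^4 - 4*x^3 + 16*x^2 - 9*x - 5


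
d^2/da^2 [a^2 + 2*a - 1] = 2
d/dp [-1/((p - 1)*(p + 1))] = 2*p/((p - 1)^2*(p + 1)^2)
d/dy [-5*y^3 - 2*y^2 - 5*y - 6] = -15*y^2 - 4*y - 5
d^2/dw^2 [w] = 0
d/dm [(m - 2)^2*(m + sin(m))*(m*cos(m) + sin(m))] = (m - 2)*((2 - m)*(m + sin(m))*(m*sin(m) - 2*cos(m)) + (m - 2)*(m*cos(m) + sin(m))*(cos(m) + 1) + 2*(m + sin(m))*(m*cos(m) + sin(m)))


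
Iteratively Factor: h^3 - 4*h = (h + 2)*(h^2 - 2*h) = (h - 2)*(h + 2)*(h)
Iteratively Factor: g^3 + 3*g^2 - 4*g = (g - 1)*(g^2 + 4*g) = g*(g - 1)*(g + 4)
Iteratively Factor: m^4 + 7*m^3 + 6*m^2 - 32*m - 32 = (m + 4)*(m^3 + 3*m^2 - 6*m - 8) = (m + 4)^2*(m^2 - m - 2) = (m - 2)*(m + 4)^2*(m + 1)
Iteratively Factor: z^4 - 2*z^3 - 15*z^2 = (z - 5)*(z^3 + 3*z^2) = (z - 5)*(z + 3)*(z^2) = z*(z - 5)*(z + 3)*(z)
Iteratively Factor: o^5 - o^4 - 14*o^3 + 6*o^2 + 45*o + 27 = (o - 3)*(o^4 + 2*o^3 - 8*o^2 - 18*o - 9) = (o - 3)*(o + 1)*(o^3 + o^2 - 9*o - 9) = (o - 3)*(o + 1)^2*(o^2 - 9) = (o - 3)*(o + 1)^2*(o + 3)*(o - 3)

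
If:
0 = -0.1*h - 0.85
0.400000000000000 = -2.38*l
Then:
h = -8.50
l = -0.17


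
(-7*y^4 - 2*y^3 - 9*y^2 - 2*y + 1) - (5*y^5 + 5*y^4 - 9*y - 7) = -5*y^5 - 12*y^4 - 2*y^3 - 9*y^2 + 7*y + 8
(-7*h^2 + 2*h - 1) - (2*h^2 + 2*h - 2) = 1 - 9*h^2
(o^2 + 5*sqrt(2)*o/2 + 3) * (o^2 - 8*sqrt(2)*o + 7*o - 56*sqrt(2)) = o^4 - 11*sqrt(2)*o^3/2 + 7*o^3 - 77*sqrt(2)*o^2/2 - 37*o^2 - 259*o - 24*sqrt(2)*o - 168*sqrt(2)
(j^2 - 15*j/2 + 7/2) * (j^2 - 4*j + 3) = j^4 - 23*j^3/2 + 73*j^2/2 - 73*j/2 + 21/2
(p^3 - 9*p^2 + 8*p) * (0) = 0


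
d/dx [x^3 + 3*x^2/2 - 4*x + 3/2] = 3*x^2 + 3*x - 4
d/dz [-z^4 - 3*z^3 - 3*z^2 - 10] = z*(-4*z^2 - 9*z - 6)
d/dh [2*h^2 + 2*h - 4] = 4*h + 2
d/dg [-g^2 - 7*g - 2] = -2*g - 7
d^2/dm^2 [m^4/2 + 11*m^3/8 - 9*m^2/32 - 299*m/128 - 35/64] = 6*m^2 + 33*m/4 - 9/16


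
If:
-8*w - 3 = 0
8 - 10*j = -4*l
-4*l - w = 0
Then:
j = 67/80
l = 3/32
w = -3/8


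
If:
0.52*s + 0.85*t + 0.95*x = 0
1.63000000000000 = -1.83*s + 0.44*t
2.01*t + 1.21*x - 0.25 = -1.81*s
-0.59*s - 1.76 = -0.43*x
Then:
No Solution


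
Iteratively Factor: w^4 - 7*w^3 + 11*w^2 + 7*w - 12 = (w - 1)*(w^3 - 6*w^2 + 5*w + 12) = (w - 4)*(w - 1)*(w^2 - 2*w - 3) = (w - 4)*(w - 1)*(w + 1)*(w - 3)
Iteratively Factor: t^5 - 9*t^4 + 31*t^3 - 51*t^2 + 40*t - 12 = (t - 1)*(t^4 - 8*t^3 + 23*t^2 - 28*t + 12) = (t - 2)*(t - 1)*(t^3 - 6*t^2 + 11*t - 6) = (t - 2)^2*(t - 1)*(t^2 - 4*t + 3) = (t - 2)^2*(t - 1)^2*(t - 3)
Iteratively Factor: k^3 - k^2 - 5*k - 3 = (k - 3)*(k^2 + 2*k + 1) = (k - 3)*(k + 1)*(k + 1)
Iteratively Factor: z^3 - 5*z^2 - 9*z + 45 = (z - 3)*(z^2 - 2*z - 15) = (z - 3)*(z + 3)*(z - 5)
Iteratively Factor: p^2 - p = (p - 1)*(p)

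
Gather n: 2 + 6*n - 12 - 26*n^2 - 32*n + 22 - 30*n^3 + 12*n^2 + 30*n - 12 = -30*n^3 - 14*n^2 + 4*n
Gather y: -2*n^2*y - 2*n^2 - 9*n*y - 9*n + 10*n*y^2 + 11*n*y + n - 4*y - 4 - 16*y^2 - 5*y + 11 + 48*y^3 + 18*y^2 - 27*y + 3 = -2*n^2 - 8*n + 48*y^3 + y^2*(10*n + 2) + y*(-2*n^2 + 2*n - 36) + 10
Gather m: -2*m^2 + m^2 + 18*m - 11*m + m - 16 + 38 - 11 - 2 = -m^2 + 8*m + 9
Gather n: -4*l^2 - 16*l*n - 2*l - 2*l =-4*l^2 - 16*l*n - 4*l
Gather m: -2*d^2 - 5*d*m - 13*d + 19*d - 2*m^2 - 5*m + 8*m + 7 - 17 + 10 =-2*d^2 + 6*d - 2*m^2 + m*(3 - 5*d)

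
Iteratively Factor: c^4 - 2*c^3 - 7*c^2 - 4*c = (c - 4)*(c^3 + 2*c^2 + c) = (c - 4)*(c + 1)*(c^2 + c) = (c - 4)*(c + 1)^2*(c)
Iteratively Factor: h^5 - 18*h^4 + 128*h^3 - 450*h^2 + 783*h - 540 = (h - 3)*(h^4 - 15*h^3 + 83*h^2 - 201*h + 180) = (h - 3)^2*(h^3 - 12*h^2 + 47*h - 60) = (h - 5)*(h - 3)^2*(h^2 - 7*h + 12) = (h - 5)*(h - 3)^3*(h - 4)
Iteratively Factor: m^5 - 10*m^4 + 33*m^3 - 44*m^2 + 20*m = (m)*(m^4 - 10*m^3 + 33*m^2 - 44*m + 20) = m*(m - 5)*(m^3 - 5*m^2 + 8*m - 4) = m*(m - 5)*(m - 2)*(m^2 - 3*m + 2) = m*(m - 5)*(m - 2)*(m - 1)*(m - 2)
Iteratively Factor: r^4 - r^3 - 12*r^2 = (r - 4)*(r^3 + 3*r^2) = r*(r - 4)*(r^2 + 3*r) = r*(r - 4)*(r + 3)*(r)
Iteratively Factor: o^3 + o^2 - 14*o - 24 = (o + 2)*(o^2 - o - 12) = (o + 2)*(o + 3)*(o - 4)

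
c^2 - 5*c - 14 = (c - 7)*(c + 2)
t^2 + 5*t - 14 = (t - 2)*(t + 7)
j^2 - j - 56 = (j - 8)*(j + 7)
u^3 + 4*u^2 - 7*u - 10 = (u - 2)*(u + 1)*(u + 5)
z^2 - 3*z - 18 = (z - 6)*(z + 3)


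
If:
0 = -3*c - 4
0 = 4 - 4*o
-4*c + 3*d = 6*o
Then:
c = -4/3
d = 2/9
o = 1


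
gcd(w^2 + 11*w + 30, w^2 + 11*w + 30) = w^2 + 11*w + 30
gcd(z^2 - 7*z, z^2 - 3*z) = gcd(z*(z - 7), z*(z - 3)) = z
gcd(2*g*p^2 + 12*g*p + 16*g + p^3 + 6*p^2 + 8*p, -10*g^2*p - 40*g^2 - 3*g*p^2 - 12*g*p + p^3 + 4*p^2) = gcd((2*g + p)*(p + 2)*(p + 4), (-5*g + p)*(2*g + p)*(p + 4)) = 2*g*p + 8*g + p^2 + 4*p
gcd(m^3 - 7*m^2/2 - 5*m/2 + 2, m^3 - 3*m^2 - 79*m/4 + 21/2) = m - 1/2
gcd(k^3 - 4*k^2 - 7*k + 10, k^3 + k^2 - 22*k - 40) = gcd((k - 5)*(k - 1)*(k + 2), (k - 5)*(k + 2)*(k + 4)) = k^2 - 3*k - 10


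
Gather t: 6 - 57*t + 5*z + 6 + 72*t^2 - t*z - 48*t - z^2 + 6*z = 72*t^2 + t*(-z - 105) - z^2 + 11*z + 12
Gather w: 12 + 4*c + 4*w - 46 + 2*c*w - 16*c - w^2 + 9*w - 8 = -12*c - w^2 + w*(2*c + 13) - 42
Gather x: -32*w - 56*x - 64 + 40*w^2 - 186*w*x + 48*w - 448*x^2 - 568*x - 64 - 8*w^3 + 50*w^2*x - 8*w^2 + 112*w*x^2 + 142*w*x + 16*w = -8*w^3 + 32*w^2 + 32*w + x^2*(112*w - 448) + x*(50*w^2 - 44*w - 624) - 128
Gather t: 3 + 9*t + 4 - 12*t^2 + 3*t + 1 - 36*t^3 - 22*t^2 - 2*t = -36*t^3 - 34*t^2 + 10*t + 8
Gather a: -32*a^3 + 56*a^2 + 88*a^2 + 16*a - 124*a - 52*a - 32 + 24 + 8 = -32*a^3 + 144*a^2 - 160*a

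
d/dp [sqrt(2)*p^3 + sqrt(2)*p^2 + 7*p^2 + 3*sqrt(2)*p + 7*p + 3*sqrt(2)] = 3*sqrt(2)*p^2 + 2*sqrt(2)*p + 14*p + 3*sqrt(2) + 7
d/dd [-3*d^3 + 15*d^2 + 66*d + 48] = -9*d^2 + 30*d + 66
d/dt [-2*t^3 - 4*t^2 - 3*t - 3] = -6*t^2 - 8*t - 3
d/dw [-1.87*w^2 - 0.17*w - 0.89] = -3.74*w - 0.17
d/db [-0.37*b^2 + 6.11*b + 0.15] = 6.11 - 0.74*b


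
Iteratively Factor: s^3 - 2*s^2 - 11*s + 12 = (s - 4)*(s^2 + 2*s - 3) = (s - 4)*(s - 1)*(s + 3)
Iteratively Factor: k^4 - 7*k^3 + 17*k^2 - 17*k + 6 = (k - 1)*(k^3 - 6*k^2 + 11*k - 6) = (k - 2)*(k - 1)*(k^2 - 4*k + 3) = (k - 3)*(k - 2)*(k - 1)*(k - 1)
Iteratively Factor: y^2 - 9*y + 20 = (y - 5)*(y - 4)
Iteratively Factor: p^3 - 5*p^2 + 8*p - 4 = (p - 1)*(p^2 - 4*p + 4) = (p - 2)*(p - 1)*(p - 2)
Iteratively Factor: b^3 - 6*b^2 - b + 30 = (b + 2)*(b^2 - 8*b + 15) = (b - 3)*(b + 2)*(b - 5)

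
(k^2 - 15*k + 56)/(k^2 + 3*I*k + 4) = (k^2 - 15*k + 56)/(k^2 + 3*I*k + 4)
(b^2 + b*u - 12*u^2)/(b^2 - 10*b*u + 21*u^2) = (-b - 4*u)/(-b + 7*u)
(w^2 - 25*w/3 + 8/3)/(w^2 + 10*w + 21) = (3*w^2 - 25*w + 8)/(3*(w^2 + 10*w + 21))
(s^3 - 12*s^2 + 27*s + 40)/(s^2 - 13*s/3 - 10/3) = 3*(s^2 - 7*s - 8)/(3*s + 2)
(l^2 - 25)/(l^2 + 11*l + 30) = (l - 5)/(l + 6)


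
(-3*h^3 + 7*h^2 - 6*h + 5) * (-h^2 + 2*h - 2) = 3*h^5 - 13*h^4 + 26*h^3 - 31*h^2 + 22*h - 10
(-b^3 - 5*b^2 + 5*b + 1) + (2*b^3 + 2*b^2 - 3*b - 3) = b^3 - 3*b^2 + 2*b - 2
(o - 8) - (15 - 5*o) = 6*o - 23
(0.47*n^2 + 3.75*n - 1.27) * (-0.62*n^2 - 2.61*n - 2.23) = -0.2914*n^4 - 3.5517*n^3 - 10.0482*n^2 - 5.0478*n + 2.8321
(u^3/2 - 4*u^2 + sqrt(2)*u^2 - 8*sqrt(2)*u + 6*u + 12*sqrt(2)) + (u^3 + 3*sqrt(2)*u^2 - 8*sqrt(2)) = 3*u^3/2 - 4*u^2 + 4*sqrt(2)*u^2 - 8*sqrt(2)*u + 6*u + 4*sqrt(2)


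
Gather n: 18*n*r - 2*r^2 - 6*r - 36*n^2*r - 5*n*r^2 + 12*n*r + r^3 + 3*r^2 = -36*n^2*r + n*(-5*r^2 + 30*r) + r^3 + r^2 - 6*r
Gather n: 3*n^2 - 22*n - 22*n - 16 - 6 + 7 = 3*n^2 - 44*n - 15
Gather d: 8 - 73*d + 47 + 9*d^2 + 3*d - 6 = 9*d^2 - 70*d + 49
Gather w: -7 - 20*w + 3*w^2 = 3*w^2 - 20*w - 7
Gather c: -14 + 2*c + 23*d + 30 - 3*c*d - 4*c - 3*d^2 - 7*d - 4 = c*(-3*d - 2) - 3*d^2 + 16*d + 12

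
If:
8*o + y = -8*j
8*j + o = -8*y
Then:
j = -9*y/8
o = y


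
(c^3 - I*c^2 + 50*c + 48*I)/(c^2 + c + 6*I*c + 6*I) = (c^2 - 7*I*c + 8)/(c + 1)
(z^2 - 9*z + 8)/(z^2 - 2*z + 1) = (z - 8)/(z - 1)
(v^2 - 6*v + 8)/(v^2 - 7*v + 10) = (v - 4)/(v - 5)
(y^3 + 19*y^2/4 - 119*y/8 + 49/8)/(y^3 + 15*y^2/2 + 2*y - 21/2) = (8*y^2 - 18*y + 7)/(4*(2*y^2 + y - 3))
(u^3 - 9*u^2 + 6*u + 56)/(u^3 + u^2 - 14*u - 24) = (u - 7)/(u + 3)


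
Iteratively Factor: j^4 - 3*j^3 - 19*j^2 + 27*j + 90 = (j - 5)*(j^3 + 2*j^2 - 9*j - 18) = (j - 5)*(j - 3)*(j^2 + 5*j + 6) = (j - 5)*(j - 3)*(j + 2)*(j + 3)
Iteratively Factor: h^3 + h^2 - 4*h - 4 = (h - 2)*(h^2 + 3*h + 2) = (h - 2)*(h + 1)*(h + 2)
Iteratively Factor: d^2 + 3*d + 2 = (d + 2)*(d + 1)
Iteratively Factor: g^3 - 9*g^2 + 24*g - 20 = (g - 5)*(g^2 - 4*g + 4) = (g - 5)*(g - 2)*(g - 2)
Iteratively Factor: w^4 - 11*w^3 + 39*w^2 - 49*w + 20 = (w - 4)*(w^3 - 7*w^2 + 11*w - 5) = (w - 5)*(w - 4)*(w^2 - 2*w + 1) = (w - 5)*(w - 4)*(w - 1)*(w - 1)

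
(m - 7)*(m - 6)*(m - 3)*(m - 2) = m^4 - 18*m^3 + 113*m^2 - 288*m + 252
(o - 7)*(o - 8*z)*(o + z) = o^3 - 7*o^2*z - 7*o^2 - 8*o*z^2 + 49*o*z + 56*z^2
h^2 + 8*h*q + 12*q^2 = (h + 2*q)*(h + 6*q)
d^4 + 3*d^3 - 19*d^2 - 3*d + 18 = (d - 3)*(d - 1)*(d + 1)*(d + 6)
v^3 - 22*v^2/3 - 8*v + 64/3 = (v - 8)*(v - 4/3)*(v + 2)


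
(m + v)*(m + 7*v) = m^2 + 8*m*v + 7*v^2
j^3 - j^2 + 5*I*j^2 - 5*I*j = j*(j - 1)*(j + 5*I)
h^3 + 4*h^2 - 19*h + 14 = (h - 2)*(h - 1)*(h + 7)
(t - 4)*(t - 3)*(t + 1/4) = t^3 - 27*t^2/4 + 41*t/4 + 3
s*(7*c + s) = 7*c*s + s^2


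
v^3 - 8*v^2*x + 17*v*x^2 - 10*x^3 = (v - 5*x)*(v - 2*x)*(v - x)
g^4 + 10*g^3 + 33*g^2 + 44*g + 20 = (g + 1)*(g + 2)^2*(g + 5)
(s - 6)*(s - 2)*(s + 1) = s^3 - 7*s^2 + 4*s + 12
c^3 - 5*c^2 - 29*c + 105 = (c - 7)*(c - 3)*(c + 5)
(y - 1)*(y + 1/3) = y^2 - 2*y/3 - 1/3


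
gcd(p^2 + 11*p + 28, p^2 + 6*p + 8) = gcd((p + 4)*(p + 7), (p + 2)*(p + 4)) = p + 4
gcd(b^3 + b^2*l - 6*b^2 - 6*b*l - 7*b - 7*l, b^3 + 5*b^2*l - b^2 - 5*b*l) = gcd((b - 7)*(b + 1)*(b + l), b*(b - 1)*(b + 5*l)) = 1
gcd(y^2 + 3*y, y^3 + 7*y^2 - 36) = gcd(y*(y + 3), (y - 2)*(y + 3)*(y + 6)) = y + 3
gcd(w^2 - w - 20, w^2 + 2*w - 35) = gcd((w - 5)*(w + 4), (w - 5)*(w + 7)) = w - 5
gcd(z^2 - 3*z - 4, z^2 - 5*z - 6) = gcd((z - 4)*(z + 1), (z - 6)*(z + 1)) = z + 1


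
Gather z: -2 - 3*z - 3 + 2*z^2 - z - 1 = 2*z^2 - 4*z - 6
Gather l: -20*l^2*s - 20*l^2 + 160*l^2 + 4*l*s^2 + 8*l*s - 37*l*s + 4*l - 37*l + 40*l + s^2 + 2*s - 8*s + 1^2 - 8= l^2*(140 - 20*s) + l*(4*s^2 - 29*s + 7) + s^2 - 6*s - 7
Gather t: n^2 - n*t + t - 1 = n^2 + t*(1 - n) - 1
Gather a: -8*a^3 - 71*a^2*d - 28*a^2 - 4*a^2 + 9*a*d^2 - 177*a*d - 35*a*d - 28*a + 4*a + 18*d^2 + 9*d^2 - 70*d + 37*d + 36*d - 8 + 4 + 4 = -8*a^3 + a^2*(-71*d - 32) + a*(9*d^2 - 212*d - 24) + 27*d^2 + 3*d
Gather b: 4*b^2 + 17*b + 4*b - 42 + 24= 4*b^2 + 21*b - 18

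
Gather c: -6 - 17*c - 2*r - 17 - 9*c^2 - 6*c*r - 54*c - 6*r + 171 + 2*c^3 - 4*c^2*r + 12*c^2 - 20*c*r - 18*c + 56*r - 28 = 2*c^3 + c^2*(3 - 4*r) + c*(-26*r - 89) + 48*r + 120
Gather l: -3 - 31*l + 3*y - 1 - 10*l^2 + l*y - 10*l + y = -10*l^2 + l*(y - 41) + 4*y - 4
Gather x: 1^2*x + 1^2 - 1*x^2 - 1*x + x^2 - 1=0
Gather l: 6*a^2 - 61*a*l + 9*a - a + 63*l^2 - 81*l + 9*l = 6*a^2 + 8*a + 63*l^2 + l*(-61*a - 72)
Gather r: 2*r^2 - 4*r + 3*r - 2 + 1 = 2*r^2 - r - 1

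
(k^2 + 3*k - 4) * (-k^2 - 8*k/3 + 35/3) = -k^4 - 17*k^3/3 + 23*k^2/3 + 137*k/3 - 140/3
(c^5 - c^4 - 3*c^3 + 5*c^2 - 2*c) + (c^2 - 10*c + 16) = c^5 - c^4 - 3*c^3 + 6*c^2 - 12*c + 16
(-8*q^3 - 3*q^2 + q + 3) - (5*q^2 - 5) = -8*q^3 - 8*q^2 + q + 8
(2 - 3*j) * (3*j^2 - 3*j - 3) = -9*j^3 + 15*j^2 + 3*j - 6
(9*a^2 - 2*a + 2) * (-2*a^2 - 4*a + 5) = -18*a^4 - 32*a^3 + 49*a^2 - 18*a + 10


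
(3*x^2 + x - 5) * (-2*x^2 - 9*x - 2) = -6*x^4 - 29*x^3 - 5*x^2 + 43*x + 10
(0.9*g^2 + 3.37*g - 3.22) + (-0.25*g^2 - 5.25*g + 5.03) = 0.65*g^2 - 1.88*g + 1.81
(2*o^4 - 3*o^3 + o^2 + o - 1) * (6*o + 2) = 12*o^5 - 14*o^4 + 8*o^2 - 4*o - 2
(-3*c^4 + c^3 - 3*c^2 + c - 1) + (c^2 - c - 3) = -3*c^4 + c^3 - 2*c^2 - 4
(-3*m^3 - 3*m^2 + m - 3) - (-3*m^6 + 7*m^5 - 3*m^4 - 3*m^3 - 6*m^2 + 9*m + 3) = 3*m^6 - 7*m^5 + 3*m^4 + 3*m^2 - 8*m - 6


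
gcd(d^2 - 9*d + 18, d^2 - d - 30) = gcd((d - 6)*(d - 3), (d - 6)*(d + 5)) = d - 6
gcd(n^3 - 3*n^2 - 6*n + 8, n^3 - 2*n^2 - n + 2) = n - 1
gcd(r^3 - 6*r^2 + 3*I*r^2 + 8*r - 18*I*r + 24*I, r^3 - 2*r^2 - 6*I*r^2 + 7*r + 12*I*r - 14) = r - 2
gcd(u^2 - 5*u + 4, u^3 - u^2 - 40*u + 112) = u - 4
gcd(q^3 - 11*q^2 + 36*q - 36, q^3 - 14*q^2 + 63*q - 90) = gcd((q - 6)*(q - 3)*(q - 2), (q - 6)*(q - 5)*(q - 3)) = q^2 - 9*q + 18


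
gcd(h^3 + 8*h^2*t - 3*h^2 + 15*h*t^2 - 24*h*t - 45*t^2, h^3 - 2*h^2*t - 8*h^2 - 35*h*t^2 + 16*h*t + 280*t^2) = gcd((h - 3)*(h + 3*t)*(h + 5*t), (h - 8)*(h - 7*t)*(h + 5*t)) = h + 5*t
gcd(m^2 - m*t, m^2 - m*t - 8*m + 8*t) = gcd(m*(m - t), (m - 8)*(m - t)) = -m + t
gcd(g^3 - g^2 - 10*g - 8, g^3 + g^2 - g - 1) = g + 1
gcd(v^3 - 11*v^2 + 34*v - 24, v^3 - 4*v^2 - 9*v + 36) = v - 4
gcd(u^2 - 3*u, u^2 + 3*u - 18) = u - 3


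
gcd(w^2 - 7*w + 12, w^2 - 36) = 1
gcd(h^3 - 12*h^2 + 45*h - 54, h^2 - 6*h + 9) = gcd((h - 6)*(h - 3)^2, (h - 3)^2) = h^2 - 6*h + 9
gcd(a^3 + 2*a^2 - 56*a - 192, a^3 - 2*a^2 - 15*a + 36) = a + 4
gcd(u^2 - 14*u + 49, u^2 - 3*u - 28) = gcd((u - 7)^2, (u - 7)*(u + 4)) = u - 7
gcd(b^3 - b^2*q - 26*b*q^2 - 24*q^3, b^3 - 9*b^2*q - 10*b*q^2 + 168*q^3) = -b^2 + 2*b*q + 24*q^2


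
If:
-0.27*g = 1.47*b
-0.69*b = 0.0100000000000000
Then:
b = -0.01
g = 0.08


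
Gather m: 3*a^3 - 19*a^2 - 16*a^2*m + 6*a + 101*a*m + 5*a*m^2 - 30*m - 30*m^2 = 3*a^3 - 19*a^2 + 6*a + m^2*(5*a - 30) + m*(-16*a^2 + 101*a - 30)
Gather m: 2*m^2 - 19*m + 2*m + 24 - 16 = 2*m^2 - 17*m + 8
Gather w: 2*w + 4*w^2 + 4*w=4*w^2 + 6*w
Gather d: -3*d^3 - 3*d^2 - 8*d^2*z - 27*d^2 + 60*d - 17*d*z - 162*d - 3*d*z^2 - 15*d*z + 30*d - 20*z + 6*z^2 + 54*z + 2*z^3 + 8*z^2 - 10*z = -3*d^3 + d^2*(-8*z - 30) + d*(-3*z^2 - 32*z - 72) + 2*z^3 + 14*z^2 + 24*z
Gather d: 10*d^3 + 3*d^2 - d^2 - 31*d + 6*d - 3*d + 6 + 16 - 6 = 10*d^3 + 2*d^2 - 28*d + 16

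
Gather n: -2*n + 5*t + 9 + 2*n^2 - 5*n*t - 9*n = 2*n^2 + n*(-5*t - 11) + 5*t + 9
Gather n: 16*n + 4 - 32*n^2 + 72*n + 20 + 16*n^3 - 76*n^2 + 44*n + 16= 16*n^3 - 108*n^2 + 132*n + 40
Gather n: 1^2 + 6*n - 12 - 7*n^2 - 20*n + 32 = -7*n^2 - 14*n + 21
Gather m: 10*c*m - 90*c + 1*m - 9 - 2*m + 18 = -90*c + m*(10*c - 1) + 9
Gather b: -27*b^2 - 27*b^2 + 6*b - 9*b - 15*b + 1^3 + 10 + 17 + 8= -54*b^2 - 18*b + 36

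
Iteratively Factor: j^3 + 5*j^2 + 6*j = (j + 3)*(j^2 + 2*j) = j*(j + 3)*(j + 2)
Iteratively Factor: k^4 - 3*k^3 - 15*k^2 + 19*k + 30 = (k + 3)*(k^3 - 6*k^2 + 3*k + 10) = (k - 5)*(k + 3)*(k^2 - k - 2) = (k - 5)*(k + 1)*(k + 3)*(k - 2)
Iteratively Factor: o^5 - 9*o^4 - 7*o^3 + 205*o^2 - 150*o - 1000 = (o - 5)*(o^4 - 4*o^3 - 27*o^2 + 70*o + 200) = (o - 5)^2*(o^3 + o^2 - 22*o - 40) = (o - 5)^3*(o^2 + 6*o + 8) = (o - 5)^3*(o + 4)*(o + 2)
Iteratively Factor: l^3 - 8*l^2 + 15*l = (l - 5)*(l^2 - 3*l) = (l - 5)*(l - 3)*(l)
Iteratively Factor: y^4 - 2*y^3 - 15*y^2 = (y)*(y^3 - 2*y^2 - 15*y) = y*(y - 5)*(y^2 + 3*y) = y^2*(y - 5)*(y + 3)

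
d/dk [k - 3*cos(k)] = 3*sin(k) + 1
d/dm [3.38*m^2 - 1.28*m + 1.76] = 6.76*m - 1.28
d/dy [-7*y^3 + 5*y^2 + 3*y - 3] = -21*y^2 + 10*y + 3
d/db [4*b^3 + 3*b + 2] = 12*b^2 + 3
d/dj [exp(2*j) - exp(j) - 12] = (2*exp(j) - 1)*exp(j)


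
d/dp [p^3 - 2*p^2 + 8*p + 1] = 3*p^2 - 4*p + 8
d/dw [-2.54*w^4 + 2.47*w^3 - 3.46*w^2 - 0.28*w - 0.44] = -10.16*w^3 + 7.41*w^2 - 6.92*w - 0.28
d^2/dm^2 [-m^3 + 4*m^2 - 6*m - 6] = 8 - 6*m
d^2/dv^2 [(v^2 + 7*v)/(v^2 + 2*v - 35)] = 10/(v^3 - 15*v^2 + 75*v - 125)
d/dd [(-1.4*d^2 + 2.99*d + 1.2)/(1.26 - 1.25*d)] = (1.75*d^2 - 3.528*d + 5.2674)/(1.5625*d^2 - 3.15*d + 1.5876)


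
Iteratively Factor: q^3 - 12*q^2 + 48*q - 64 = (q - 4)*(q^2 - 8*q + 16) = (q - 4)^2*(q - 4)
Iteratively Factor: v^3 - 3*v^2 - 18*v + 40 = (v - 2)*(v^2 - v - 20) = (v - 5)*(v - 2)*(v + 4)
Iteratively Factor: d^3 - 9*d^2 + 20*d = (d - 5)*(d^2 - 4*d) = (d - 5)*(d - 4)*(d)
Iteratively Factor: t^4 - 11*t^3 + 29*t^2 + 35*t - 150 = (t - 3)*(t^3 - 8*t^2 + 5*t + 50) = (t - 5)*(t - 3)*(t^2 - 3*t - 10) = (t - 5)*(t - 3)*(t + 2)*(t - 5)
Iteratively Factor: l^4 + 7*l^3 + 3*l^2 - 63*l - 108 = (l + 4)*(l^3 + 3*l^2 - 9*l - 27) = (l + 3)*(l + 4)*(l^2 - 9) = (l - 3)*(l + 3)*(l + 4)*(l + 3)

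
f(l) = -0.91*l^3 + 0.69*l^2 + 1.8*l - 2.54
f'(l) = -2.73*l^2 + 1.38*l + 1.8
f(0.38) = -1.81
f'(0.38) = 1.93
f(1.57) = -1.53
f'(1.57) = -2.76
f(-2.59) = 13.24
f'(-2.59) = -20.09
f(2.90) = -13.71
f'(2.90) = -17.16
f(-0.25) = -2.93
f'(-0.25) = 1.28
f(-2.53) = 12.06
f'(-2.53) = -19.17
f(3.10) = -17.44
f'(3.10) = -20.16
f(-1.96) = 3.43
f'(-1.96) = -11.39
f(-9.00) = 700.54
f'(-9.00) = -231.75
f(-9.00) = 700.54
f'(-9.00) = -231.75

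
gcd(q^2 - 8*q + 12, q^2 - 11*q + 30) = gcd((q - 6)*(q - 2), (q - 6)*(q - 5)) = q - 6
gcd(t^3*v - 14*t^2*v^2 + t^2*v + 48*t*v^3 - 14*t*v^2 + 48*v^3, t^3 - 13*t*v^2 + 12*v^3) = 1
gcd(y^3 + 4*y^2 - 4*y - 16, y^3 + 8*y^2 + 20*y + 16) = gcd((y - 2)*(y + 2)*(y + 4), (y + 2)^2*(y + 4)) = y^2 + 6*y + 8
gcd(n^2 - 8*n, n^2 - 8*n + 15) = 1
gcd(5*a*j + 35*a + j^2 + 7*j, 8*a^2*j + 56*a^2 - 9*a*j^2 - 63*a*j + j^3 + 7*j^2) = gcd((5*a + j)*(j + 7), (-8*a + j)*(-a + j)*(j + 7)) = j + 7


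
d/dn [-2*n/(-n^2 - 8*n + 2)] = 2*(n^2 - 2*n*(n + 4) + 8*n - 2)/(n^2 + 8*n - 2)^2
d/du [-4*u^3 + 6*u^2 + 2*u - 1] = -12*u^2 + 12*u + 2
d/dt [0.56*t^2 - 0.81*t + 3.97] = 1.12*t - 0.81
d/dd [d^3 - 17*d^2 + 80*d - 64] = 3*d^2 - 34*d + 80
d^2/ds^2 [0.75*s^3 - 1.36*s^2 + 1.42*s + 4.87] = 4.5*s - 2.72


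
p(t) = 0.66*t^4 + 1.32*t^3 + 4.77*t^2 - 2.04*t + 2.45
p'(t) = 2.64*t^3 + 3.96*t^2 + 9.54*t - 2.04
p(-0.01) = 2.47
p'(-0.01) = -2.14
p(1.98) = 37.50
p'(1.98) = 52.87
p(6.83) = 2067.84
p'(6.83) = 1088.98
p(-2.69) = 51.32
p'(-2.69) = -50.44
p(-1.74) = 19.54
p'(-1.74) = -20.56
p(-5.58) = 572.87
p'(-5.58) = -390.65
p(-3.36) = 97.20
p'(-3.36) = -89.53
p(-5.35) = 488.46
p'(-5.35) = -344.00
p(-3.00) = 69.32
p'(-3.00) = -66.30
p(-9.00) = 3775.16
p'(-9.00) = -1691.70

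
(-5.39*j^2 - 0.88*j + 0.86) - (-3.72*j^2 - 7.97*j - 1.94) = -1.67*j^2 + 7.09*j + 2.8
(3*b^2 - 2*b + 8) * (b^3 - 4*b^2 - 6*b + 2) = 3*b^5 - 14*b^4 - 2*b^3 - 14*b^2 - 52*b + 16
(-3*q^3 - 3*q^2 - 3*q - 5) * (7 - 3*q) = 9*q^4 - 12*q^3 - 12*q^2 - 6*q - 35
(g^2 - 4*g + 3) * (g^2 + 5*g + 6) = g^4 + g^3 - 11*g^2 - 9*g + 18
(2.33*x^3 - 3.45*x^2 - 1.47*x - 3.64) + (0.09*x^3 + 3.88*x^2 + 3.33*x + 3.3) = 2.42*x^3 + 0.43*x^2 + 1.86*x - 0.34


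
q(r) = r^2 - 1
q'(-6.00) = -12.00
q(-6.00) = 35.00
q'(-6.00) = -12.00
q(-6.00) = 35.00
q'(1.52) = 3.04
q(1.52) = 1.31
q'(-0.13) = -0.26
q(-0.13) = -0.98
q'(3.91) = 7.82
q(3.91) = 14.29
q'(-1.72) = -3.44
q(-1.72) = 1.96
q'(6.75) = 13.50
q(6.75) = 44.56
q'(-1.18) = -2.36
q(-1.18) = 0.39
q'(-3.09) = -6.18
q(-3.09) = 8.55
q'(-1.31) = -2.62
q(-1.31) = 0.72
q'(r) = 2*r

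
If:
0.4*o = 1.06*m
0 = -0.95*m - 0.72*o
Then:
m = 0.00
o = 0.00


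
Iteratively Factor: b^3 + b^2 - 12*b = (b)*(b^2 + b - 12) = b*(b + 4)*(b - 3)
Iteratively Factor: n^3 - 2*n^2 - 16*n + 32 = (n - 4)*(n^2 + 2*n - 8) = (n - 4)*(n - 2)*(n + 4)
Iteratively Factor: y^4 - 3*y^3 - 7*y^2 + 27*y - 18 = (y - 1)*(y^3 - 2*y^2 - 9*y + 18) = (y - 2)*(y - 1)*(y^2 - 9) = (y - 2)*(y - 1)*(y + 3)*(y - 3)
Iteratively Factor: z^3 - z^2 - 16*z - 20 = (z + 2)*(z^2 - 3*z - 10) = (z - 5)*(z + 2)*(z + 2)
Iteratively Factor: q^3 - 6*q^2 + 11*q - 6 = (q - 1)*(q^2 - 5*q + 6) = (q - 3)*(q - 1)*(q - 2)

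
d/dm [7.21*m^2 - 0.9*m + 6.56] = 14.42*m - 0.9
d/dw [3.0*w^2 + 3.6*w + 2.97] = 6.0*w + 3.6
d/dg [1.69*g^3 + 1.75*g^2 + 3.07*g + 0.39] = 5.07*g^2 + 3.5*g + 3.07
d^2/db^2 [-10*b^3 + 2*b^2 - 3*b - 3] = 4 - 60*b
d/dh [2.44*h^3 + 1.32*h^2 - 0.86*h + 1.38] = 7.32*h^2 + 2.64*h - 0.86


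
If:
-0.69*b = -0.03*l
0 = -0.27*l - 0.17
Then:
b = -0.03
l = -0.63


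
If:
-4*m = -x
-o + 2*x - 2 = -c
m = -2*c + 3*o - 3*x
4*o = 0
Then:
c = -26/3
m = 4/3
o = 0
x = 16/3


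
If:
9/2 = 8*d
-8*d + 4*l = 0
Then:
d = 9/16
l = 9/8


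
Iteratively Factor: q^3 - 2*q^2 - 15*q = (q + 3)*(q^2 - 5*q) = (q - 5)*(q + 3)*(q)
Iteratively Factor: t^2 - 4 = (t + 2)*(t - 2)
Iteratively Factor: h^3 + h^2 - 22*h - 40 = (h + 2)*(h^2 - h - 20) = (h - 5)*(h + 2)*(h + 4)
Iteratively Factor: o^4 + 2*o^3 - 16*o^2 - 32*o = (o + 2)*(o^3 - 16*o) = o*(o + 2)*(o^2 - 16) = o*(o + 2)*(o + 4)*(o - 4)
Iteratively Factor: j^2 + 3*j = (j + 3)*(j)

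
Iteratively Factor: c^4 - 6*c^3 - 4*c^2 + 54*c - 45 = (c - 3)*(c^3 - 3*c^2 - 13*c + 15) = (c - 3)*(c + 3)*(c^2 - 6*c + 5) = (c - 3)*(c - 1)*(c + 3)*(c - 5)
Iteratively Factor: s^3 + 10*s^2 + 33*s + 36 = (s + 3)*(s^2 + 7*s + 12) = (s + 3)*(s + 4)*(s + 3)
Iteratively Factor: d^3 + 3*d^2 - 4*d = (d)*(d^2 + 3*d - 4) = d*(d + 4)*(d - 1)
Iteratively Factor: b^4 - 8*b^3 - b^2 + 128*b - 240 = (b - 5)*(b^3 - 3*b^2 - 16*b + 48) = (b - 5)*(b - 4)*(b^2 + b - 12) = (b - 5)*(b - 4)*(b - 3)*(b + 4)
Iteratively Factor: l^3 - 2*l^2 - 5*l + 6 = (l + 2)*(l^2 - 4*l + 3) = (l - 3)*(l + 2)*(l - 1)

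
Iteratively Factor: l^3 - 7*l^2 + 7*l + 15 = (l + 1)*(l^2 - 8*l + 15) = (l - 5)*(l + 1)*(l - 3)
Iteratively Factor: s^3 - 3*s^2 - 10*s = (s + 2)*(s^2 - 5*s) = (s - 5)*(s + 2)*(s)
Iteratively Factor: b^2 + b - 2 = (b - 1)*(b + 2)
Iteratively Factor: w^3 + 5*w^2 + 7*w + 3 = (w + 1)*(w^2 + 4*w + 3) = (w + 1)^2*(w + 3)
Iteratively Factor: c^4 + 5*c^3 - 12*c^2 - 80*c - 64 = (c - 4)*(c^3 + 9*c^2 + 24*c + 16) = (c - 4)*(c + 1)*(c^2 + 8*c + 16) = (c - 4)*(c + 1)*(c + 4)*(c + 4)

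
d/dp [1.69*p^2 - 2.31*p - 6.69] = 3.38*p - 2.31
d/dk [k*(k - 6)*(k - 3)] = 3*k^2 - 18*k + 18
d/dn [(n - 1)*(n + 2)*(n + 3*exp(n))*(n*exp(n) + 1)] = (n - 1)*(n + 1)*(n + 2)*(n + 3*exp(n))*exp(n) + (n - 1)*(n + 2)*(n*exp(n) + 1)*(3*exp(n) + 1) + (n - 1)*(n + 3*exp(n))*(n*exp(n) + 1) + (n + 2)*(n + 3*exp(n))*(n*exp(n) + 1)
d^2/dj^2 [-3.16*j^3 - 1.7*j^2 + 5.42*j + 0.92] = -18.96*j - 3.4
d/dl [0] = 0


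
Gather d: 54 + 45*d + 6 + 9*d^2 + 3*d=9*d^2 + 48*d + 60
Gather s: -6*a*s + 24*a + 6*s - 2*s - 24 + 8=24*a + s*(4 - 6*a) - 16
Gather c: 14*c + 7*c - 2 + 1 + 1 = 21*c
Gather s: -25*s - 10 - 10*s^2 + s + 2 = -10*s^2 - 24*s - 8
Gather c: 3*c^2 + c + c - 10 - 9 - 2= 3*c^2 + 2*c - 21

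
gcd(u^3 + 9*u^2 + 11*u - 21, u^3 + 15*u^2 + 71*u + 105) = u^2 + 10*u + 21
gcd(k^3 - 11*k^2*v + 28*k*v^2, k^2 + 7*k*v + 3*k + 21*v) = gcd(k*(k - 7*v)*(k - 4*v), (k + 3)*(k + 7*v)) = 1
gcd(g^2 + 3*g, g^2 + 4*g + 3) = g + 3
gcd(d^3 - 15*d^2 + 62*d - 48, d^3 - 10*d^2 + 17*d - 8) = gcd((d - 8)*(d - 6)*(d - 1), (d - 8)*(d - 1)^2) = d^2 - 9*d + 8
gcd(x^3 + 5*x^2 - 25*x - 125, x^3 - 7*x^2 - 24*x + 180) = x + 5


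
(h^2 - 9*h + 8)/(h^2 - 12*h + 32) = (h - 1)/(h - 4)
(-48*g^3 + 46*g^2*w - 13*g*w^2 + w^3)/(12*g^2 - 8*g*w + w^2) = (24*g^2 - 11*g*w + w^2)/(-6*g + w)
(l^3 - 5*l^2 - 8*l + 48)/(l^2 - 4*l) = l - 1 - 12/l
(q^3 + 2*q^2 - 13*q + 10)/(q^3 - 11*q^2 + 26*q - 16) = (q + 5)/(q - 8)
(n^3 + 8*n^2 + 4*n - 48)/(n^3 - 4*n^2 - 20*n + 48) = (n + 6)/(n - 6)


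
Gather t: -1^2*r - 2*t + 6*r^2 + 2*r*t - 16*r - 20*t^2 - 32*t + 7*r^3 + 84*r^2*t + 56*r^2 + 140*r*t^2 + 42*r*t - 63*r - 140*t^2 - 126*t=7*r^3 + 62*r^2 - 80*r + t^2*(140*r - 160) + t*(84*r^2 + 44*r - 160)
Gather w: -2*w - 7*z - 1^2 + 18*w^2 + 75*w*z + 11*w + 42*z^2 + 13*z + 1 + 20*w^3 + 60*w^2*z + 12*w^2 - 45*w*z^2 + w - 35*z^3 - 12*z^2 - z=20*w^3 + w^2*(60*z + 30) + w*(-45*z^2 + 75*z + 10) - 35*z^3 + 30*z^2 + 5*z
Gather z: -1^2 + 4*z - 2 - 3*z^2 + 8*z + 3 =-3*z^2 + 12*z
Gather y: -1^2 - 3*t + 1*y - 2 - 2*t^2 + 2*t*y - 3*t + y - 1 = -2*t^2 - 6*t + y*(2*t + 2) - 4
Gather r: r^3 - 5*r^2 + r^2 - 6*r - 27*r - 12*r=r^3 - 4*r^2 - 45*r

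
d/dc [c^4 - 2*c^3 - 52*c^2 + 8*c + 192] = 4*c^3 - 6*c^2 - 104*c + 8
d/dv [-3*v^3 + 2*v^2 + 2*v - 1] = -9*v^2 + 4*v + 2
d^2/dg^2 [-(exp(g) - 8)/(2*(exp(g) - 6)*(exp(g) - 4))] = (-exp(4*g) + 22*exp(3*g) - 96*exp(2*g) - 208*exp(g) + 1344)*exp(g)/(2*(exp(6*g) - 30*exp(5*g) + 372*exp(4*g) - 2440*exp(3*g) + 8928*exp(2*g) - 17280*exp(g) + 13824))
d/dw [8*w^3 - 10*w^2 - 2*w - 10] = 24*w^2 - 20*w - 2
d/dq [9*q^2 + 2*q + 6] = 18*q + 2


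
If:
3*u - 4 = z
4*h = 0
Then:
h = 0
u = z/3 + 4/3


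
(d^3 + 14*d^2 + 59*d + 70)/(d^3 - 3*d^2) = (d^3 + 14*d^2 + 59*d + 70)/(d^2*(d - 3))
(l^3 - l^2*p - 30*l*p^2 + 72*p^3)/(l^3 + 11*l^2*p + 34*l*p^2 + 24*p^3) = (l^2 - 7*l*p + 12*p^2)/(l^2 + 5*l*p + 4*p^2)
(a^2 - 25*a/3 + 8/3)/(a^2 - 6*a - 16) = (a - 1/3)/(a + 2)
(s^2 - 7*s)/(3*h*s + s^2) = (s - 7)/(3*h + s)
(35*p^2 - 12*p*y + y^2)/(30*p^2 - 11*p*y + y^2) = (-7*p + y)/(-6*p + y)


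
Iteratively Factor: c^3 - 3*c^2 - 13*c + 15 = (c - 5)*(c^2 + 2*c - 3) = (c - 5)*(c + 3)*(c - 1)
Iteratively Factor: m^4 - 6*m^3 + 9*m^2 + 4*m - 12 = (m - 2)*(m^3 - 4*m^2 + m + 6) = (m - 2)*(m + 1)*(m^2 - 5*m + 6) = (m - 3)*(m - 2)*(m + 1)*(m - 2)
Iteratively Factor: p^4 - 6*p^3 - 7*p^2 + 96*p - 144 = (p - 3)*(p^3 - 3*p^2 - 16*p + 48) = (p - 3)^2*(p^2 - 16) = (p - 4)*(p - 3)^2*(p + 4)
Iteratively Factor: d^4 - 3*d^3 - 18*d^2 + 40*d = (d)*(d^3 - 3*d^2 - 18*d + 40) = d*(d - 5)*(d^2 + 2*d - 8) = d*(d - 5)*(d + 4)*(d - 2)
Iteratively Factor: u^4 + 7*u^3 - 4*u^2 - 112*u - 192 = (u + 4)*(u^3 + 3*u^2 - 16*u - 48) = (u + 4)^2*(u^2 - u - 12) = (u - 4)*(u + 4)^2*(u + 3)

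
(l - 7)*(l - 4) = l^2 - 11*l + 28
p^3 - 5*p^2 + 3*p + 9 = (p - 3)^2*(p + 1)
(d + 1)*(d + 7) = d^2 + 8*d + 7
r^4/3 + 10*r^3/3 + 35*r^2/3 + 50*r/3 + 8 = (r/3 + 1/3)*(r + 2)*(r + 3)*(r + 4)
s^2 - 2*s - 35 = (s - 7)*(s + 5)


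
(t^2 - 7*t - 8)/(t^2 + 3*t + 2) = (t - 8)/(t + 2)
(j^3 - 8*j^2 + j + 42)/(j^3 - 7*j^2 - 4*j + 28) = (j - 3)/(j - 2)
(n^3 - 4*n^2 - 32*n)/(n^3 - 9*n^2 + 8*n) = (n + 4)/(n - 1)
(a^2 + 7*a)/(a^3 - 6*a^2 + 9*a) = (a + 7)/(a^2 - 6*a + 9)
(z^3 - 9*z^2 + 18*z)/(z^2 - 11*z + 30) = z*(z - 3)/(z - 5)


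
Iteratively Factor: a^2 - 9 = (a + 3)*(a - 3)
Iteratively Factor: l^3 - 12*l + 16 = (l + 4)*(l^2 - 4*l + 4) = (l - 2)*(l + 4)*(l - 2)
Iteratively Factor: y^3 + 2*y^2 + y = (y)*(y^2 + 2*y + 1) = y*(y + 1)*(y + 1)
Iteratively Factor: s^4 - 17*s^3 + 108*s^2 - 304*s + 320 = (s - 4)*(s^3 - 13*s^2 + 56*s - 80) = (s - 4)^2*(s^2 - 9*s + 20) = (s - 4)^3*(s - 5)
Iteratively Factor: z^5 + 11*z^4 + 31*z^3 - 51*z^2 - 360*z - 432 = (z + 3)*(z^4 + 8*z^3 + 7*z^2 - 72*z - 144) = (z + 3)*(z + 4)*(z^3 + 4*z^2 - 9*z - 36) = (z + 3)^2*(z + 4)*(z^2 + z - 12) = (z + 3)^2*(z + 4)^2*(z - 3)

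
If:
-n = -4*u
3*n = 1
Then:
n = 1/3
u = 1/12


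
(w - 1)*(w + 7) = w^2 + 6*w - 7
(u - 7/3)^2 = u^2 - 14*u/3 + 49/9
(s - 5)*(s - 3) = s^2 - 8*s + 15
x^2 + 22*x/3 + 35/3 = (x + 7/3)*(x + 5)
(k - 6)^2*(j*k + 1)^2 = j^2*k^4 - 12*j^2*k^3 + 36*j^2*k^2 + 2*j*k^3 - 24*j*k^2 + 72*j*k + k^2 - 12*k + 36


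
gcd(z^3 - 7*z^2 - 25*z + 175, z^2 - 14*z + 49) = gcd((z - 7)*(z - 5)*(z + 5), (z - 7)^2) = z - 7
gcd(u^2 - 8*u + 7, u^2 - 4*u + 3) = u - 1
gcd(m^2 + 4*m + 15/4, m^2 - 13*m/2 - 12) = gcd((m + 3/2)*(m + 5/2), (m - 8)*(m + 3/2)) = m + 3/2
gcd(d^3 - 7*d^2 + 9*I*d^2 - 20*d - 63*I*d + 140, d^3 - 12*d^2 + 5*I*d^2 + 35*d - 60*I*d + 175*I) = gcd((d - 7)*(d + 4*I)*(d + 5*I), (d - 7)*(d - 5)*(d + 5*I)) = d^2 + d*(-7 + 5*I) - 35*I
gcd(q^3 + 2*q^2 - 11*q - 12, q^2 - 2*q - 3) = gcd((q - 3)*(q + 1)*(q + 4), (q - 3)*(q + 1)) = q^2 - 2*q - 3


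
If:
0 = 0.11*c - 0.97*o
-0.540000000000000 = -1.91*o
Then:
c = 2.49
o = 0.28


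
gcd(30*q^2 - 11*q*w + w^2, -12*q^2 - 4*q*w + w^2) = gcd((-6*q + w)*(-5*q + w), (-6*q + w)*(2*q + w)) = 6*q - w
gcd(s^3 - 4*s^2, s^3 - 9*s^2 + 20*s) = s^2 - 4*s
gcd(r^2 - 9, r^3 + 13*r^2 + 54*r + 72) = r + 3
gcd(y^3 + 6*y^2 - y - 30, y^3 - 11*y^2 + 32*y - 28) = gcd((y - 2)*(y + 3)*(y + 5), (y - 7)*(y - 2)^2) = y - 2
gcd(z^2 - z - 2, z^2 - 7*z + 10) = z - 2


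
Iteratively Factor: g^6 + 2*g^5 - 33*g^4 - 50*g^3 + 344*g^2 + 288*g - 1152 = (g + 4)*(g^5 - 2*g^4 - 25*g^3 + 50*g^2 + 144*g - 288) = (g + 4)^2*(g^4 - 6*g^3 - g^2 + 54*g - 72) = (g - 2)*(g + 4)^2*(g^3 - 4*g^2 - 9*g + 36) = (g - 3)*(g - 2)*(g + 4)^2*(g^2 - g - 12) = (g - 4)*(g - 3)*(g - 2)*(g + 4)^2*(g + 3)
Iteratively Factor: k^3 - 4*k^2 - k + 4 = (k - 4)*(k^2 - 1) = (k - 4)*(k + 1)*(k - 1)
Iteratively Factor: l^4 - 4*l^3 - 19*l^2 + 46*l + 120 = (l - 5)*(l^3 + l^2 - 14*l - 24) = (l - 5)*(l + 3)*(l^2 - 2*l - 8) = (l - 5)*(l - 4)*(l + 3)*(l + 2)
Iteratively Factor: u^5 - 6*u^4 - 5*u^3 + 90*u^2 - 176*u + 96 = (u + 4)*(u^4 - 10*u^3 + 35*u^2 - 50*u + 24) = (u - 1)*(u + 4)*(u^3 - 9*u^2 + 26*u - 24) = (u - 2)*(u - 1)*(u + 4)*(u^2 - 7*u + 12) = (u - 4)*(u - 2)*(u - 1)*(u + 4)*(u - 3)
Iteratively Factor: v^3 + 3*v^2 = (v)*(v^2 + 3*v) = v*(v + 3)*(v)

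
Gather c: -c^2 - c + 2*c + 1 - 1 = -c^2 + c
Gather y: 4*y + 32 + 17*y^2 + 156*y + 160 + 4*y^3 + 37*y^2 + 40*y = 4*y^3 + 54*y^2 + 200*y + 192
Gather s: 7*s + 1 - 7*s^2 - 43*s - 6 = -7*s^2 - 36*s - 5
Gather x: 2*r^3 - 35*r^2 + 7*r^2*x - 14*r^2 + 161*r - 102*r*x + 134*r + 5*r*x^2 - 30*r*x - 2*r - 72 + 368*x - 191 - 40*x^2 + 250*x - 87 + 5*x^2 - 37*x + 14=2*r^3 - 49*r^2 + 293*r + x^2*(5*r - 35) + x*(7*r^2 - 132*r + 581) - 336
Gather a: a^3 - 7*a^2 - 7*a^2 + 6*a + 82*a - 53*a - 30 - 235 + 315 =a^3 - 14*a^2 + 35*a + 50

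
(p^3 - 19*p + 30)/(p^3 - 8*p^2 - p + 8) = (p^3 - 19*p + 30)/(p^3 - 8*p^2 - p + 8)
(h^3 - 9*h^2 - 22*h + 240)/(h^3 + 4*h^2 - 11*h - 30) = (h^2 - 14*h + 48)/(h^2 - h - 6)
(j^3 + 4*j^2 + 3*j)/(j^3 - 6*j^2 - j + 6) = j*(j + 3)/(j^2 - 7*j + 6)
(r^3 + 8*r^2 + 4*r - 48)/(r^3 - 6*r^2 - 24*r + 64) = (r + 6)/(r - 8)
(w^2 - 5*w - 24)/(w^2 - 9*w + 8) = (w + 3)/(w - 1)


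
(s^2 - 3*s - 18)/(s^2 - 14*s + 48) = (s + 3)/(s - 8)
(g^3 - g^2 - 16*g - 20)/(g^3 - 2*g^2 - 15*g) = (g^2 + 4*g + 4)/(g*(g + 3))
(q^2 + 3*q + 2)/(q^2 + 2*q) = (q + 1)/q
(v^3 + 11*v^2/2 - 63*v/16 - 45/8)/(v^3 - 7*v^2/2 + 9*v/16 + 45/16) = (v + 6)/(v - 3)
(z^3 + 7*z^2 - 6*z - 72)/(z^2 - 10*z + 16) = (z^3 + 7*z^2 - 6*z - 72)/(z^2 - 10*z + 16)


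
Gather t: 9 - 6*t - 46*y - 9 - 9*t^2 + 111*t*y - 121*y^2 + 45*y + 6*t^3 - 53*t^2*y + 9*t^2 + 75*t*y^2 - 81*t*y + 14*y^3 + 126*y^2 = 6*t^3 - 53*t^2*y + t*(75*y^2 + 30*y - 6) + 14*y^3 + 5*y^2 - y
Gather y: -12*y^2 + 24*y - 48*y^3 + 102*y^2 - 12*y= -48*y^3 + 90*y^2 + 12*y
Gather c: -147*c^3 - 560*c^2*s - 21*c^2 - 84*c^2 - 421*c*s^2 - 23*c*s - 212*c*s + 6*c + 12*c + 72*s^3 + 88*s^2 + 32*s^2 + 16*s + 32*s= -147*c^3 + c^2*(-560*s - 105) + c*(-421*s^2 - 235*s + 18) + 72*s^3 + 120*s^2 + 48*s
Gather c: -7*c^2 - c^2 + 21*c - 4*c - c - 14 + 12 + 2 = -8*c^2 + 16*c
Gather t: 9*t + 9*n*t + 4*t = t*(9*n + 13)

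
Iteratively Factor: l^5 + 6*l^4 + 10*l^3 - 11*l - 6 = (l + 1)*(l^4 + 5*l^3 + 5*l^2 - 5*l - 6) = (l + 1)^2*(l^3 + 4*l^2 + l - 6) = (l + 1)^2*(l + 3)*(l^2 + l - 2) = (l + 1)^2*(l + 2)*(l + 3)*(l - 1)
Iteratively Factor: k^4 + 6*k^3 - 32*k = (k + 4)*(k^3 + 2*k^2 - 8*k) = k*(k + 4)*(k^2 + 2*k - 8) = k*(k + 4)^2*(k - 2)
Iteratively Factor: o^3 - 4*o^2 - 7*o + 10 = (o + 2)*(o^2 - 6*o + 5) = (o - 5)*(o + 2)*(o - 1)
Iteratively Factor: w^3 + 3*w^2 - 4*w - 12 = (w + 3)*(w^2 - 4) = (w + 2)*(w + 3)*(w - 2)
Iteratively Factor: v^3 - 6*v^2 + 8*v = (v - 2)*(v^2 - 4*v) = v*(v - 2)*(v - 4)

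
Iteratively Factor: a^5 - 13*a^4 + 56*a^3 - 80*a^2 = (a - 4)*(a^4 - 9*a^3 + 20*a^2) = a*(a - 4)*(a^3 - 9*a^2 + 20*a) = a*(a - 4)^2*(a^2 - 5*a) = a*(a - 5)*(a - 4)^2*(a)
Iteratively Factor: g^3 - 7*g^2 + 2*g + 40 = (g - 5)*(g^2 - 2*g - 8) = (g - 5)*(g + 2)*(g - 4)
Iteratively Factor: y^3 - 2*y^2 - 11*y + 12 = (y - 4)*(y^2 + 2*y - 3) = (y - 4)*(y - 1)*(y + 3)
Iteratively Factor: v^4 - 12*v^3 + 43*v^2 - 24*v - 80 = (v - 4)*(v^3 - 8*v^2 + 11*v + 20) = (v - 4)^2*(v^2 - 4*v - 5) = (v - 4)^2*(v + 1)*(v - 5)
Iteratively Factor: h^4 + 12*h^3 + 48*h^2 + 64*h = (h + 4)*(h^3 + 8*h^2 + 16*h) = (h + 4)^2*(h^2 + 4*h) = h*(h + 4)^2*(h + 4)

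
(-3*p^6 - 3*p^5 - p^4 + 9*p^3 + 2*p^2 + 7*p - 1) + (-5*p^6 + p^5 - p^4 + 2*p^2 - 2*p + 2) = -8*p^6 - 2*p^5 - 2*p^4 + 9*p^3 + 4*p^2 + 5*p + 1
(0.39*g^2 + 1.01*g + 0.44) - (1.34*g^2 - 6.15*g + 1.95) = -0.95*g^2 + 7.16*g - 1.51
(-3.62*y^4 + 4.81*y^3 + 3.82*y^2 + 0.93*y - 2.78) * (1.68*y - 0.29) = -6.0816*y^5 + 9.1306*y^4 + 5.0227*y^3 + 0.4546*y^2 - 4.9401*y + 0.8062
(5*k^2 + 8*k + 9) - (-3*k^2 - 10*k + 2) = 8*k^2 + 18*k + 7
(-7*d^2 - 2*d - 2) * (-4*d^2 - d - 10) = 28*d^4 + 15*d^3 + 80*d^2 + 22*d + 20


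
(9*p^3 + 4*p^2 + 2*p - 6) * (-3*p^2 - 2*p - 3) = -27*p^5 - 30*p^4 - 41*p^3 + 2*p^2 + 6*p + 18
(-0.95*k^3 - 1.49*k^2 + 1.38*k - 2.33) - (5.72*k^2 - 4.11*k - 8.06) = -0.95*k^3 - 7.21*k^2 + 5.49*k + 5.73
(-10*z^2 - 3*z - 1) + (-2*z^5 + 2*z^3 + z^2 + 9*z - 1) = -2*z^5 + 2*z^3 - 9*z^2 + 6*z - 2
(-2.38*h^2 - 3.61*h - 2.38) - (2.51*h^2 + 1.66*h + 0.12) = -4.89*h^2 - 5.27*h - 2.5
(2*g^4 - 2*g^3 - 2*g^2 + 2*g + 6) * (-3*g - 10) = -6*g^5 - 14*g^4 + 26*g^3 + 14*g^2 - 38*g - 60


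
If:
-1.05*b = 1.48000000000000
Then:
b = -1.41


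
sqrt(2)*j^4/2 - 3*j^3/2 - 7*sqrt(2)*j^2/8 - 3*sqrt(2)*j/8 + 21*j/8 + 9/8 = (j - 3/2)*(j + 1/2)*(j - 3*sqrt(2)/2)*(sqrt(2)*j/2 + sqrt(2)/2)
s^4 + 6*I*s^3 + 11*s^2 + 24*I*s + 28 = (s - 2*I)*(s - I)*(s + 2*I)*(s + 7*I)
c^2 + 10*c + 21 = (c + 3)*(c + 7)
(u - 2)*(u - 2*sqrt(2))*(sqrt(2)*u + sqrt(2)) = sqrt(2)*u^3 - 4*u^2 - sqrt(2)*u^2 - 2*sqrt(2)*u + 4*u + 8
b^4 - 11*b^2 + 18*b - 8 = (b - 2)*(b - 1)^2*(b + 4)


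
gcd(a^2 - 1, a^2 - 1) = a^2 - 1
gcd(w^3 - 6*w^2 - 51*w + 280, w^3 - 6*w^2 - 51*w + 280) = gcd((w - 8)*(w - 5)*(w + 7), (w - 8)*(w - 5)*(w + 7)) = w^3 - 6*w^2 - 51*w + 280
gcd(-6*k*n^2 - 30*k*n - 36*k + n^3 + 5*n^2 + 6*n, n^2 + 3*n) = n + 3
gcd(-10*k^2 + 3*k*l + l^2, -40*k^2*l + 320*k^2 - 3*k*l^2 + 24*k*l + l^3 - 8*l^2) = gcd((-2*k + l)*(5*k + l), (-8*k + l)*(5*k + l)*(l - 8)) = 5*k + l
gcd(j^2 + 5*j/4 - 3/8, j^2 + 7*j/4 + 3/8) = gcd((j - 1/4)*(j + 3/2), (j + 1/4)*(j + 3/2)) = j + 3/2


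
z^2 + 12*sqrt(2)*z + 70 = (z + 5*sqrt(2))*(z + 7*sqrt(2))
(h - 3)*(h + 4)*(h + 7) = h^3 + 8*h^2 - 5*h - 84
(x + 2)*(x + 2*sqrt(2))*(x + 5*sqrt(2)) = x^3 + 2*x^2 + 7*sqrt(2)*x^2 + 14*sqrt(2)*x + 20*x + 40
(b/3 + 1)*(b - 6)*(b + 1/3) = b^3/3 - 8*b^2/9 - 19*b/3 - 2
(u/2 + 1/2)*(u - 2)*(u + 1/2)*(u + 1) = u^4/2 + u^3/4 - 3*u^2/2 - 7*u/4 - 1/2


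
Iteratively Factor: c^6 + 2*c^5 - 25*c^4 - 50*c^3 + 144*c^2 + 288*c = (c)*(c^5 + 2*c^4 - 25*c^3 - 50*c^2 + 144*c + 288) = c*(c + 4)*(c^4 - 2*c^3 - 17*c^2 + 18*c + 72) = c*(c - 4)*(c + 4)*(c^3 + 2*c^2 - 9*c - 18) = c*(c - 4)*(c + 3)*(c + 4)*(c^2 - c - 6) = c*(c - 4)*(c - 3)*(c + 3)*(c + 4)*(c + 2)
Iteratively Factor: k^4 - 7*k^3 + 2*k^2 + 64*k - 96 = (k - 2)*(k^3 - 5*k^2 - 8*k + 48) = (k - 2)*(k + 3)*(k^2 - 8*k + 16) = (k - 4)*(k - 2)*(k + 3)*(k - 4)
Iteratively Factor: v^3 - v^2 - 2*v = (v)*(v^2 - v - 2) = v*(v - 2)*(v + 1)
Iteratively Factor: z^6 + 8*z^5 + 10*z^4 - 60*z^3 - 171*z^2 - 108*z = (z + 4)*(z^5 + 4*z^4 - 6*z^3 - 36*z^2 - 27*z) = (z + 3)*(z + 4)*(z^4 + z^3 - 9*z^2 - 9*z) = (z + 1)*(z + 3)*(z + 4)*(z^3 - 9*z) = (z + 1)*(z + 3)^2*(z + 4)*(z^2 - 3*z) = (z - 3)*(z + 1)*(z + 3)^2*(z + 4)*(z)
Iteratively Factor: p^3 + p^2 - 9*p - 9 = (p + 3)*(p^2 - 2*p - 3) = (p - 3)*(p + 3)*(p + 1)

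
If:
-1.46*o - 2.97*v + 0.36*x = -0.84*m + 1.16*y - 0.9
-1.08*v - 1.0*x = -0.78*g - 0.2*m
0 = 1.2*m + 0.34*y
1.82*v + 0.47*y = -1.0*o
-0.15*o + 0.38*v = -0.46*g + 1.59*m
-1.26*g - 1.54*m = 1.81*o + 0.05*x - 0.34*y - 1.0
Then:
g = -0.53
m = -0.80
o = 2.10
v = -1.88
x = 1.46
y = 2.83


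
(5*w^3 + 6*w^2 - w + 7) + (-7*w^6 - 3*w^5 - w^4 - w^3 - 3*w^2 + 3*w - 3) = -7*w^6 - 3*w^5 - w^4 + 4*w^3 + 3*w^2 + 2*w + 4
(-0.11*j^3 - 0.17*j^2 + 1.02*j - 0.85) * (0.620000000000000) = -0.0682*j^3 - 0.1054*j^2 + 0.6324*j - 0.527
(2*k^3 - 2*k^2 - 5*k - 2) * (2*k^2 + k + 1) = 4*k^5 - 2*k^4 - 10*k^3 - 11*k^2 - 7*k - 2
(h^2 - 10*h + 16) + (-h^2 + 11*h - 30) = h - 14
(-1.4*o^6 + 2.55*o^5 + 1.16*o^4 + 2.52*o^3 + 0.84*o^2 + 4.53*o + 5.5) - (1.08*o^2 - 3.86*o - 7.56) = -1.4*o^6 + 2.55*o^5 + 1.16*o^4 + 2.52*o^3 - 0.24*o^2 + 8.39*o + 13.06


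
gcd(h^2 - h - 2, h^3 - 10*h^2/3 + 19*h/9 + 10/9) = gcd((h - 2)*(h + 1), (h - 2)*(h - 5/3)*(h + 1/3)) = h - 2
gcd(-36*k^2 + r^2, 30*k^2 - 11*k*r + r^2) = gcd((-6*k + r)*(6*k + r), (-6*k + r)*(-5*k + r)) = -6*k + r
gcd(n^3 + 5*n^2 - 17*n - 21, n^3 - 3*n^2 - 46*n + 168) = n + 7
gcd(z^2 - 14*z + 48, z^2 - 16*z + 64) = z - 8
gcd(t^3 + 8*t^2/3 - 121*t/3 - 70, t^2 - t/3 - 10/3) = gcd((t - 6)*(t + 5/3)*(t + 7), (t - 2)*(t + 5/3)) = t + 5/3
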